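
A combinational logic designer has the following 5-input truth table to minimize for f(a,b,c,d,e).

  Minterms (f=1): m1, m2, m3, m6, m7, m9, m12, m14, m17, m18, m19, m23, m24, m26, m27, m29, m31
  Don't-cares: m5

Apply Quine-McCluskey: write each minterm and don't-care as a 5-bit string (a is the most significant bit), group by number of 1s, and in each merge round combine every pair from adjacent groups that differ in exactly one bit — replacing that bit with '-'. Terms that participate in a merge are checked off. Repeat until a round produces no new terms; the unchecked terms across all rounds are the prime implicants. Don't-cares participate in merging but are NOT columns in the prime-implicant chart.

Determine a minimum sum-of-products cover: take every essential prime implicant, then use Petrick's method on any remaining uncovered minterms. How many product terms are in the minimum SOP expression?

Round 0: 00001✓ 00010✓ 00011✓ 00101✓ 00110✓ 00111✓ 01001✓ 01100✓ 01110✓ 10001✓ 10010✓ 10011✓ 10111✓ 11000✓ 11010✓ 11011✓ 11101✓ 11111✓
Round 1: -0001✓ -0010✓ -0011✓ -0111✓ 0-001 0-110 00-01✓ 00-10✓ 00-11✓ 000-1✓ 0001-✓ 001-1✓ 0011-✓ 011-0 1-010✓ 1-011✓ 1-111✓ 10-11✓ 100-1✓ 1001-✓ 11-11✓ 110-0 1101-✓ 111-1
Round 2: -0-11 -00-1 -001- 00--1 00-1- 1--11 1-01-
PIs = {-0-11, -00-1, -001-, 0-001, 0-110, 00--1, 00-1-, 011-0, 1--11, 1-01-, 110-0, 111-1}
Coverage chart:
  m1: -00-1,0-001,00--1
  m2: -001-,00-1-
  m3: -0-11,-00-1,-001-,00--1,00-1-
  m6: 0-110,00-1-
  m7: -0-11,00--1,00-1-
  m9: 0-001 ←essential
  m12: 011-0 ←essential
  m14: 0-110,011-0
  m17: -00-1 ←essential
  m18: -001-,1-01-
  m19: -0-11,-00-1,-001-,1--11,1-01-
  m23: -0-11,1--11
  m24: 110-0 ←essential
  m26: 1-01-,110-0
  m27: 1--11,1-01-
  m29: 111-1 ←essential
  m31: 1--11,111-1
Essential: -00-1, 0-001, 011-0, 110-0, 111-1
Petrick residual → -0-11, 00-1-, 1-01-
Min cover (8 terms): b'de + b'c'e + a'c'd'e + a'b'd + a'bce' + ac'd + abc'e' + abce

8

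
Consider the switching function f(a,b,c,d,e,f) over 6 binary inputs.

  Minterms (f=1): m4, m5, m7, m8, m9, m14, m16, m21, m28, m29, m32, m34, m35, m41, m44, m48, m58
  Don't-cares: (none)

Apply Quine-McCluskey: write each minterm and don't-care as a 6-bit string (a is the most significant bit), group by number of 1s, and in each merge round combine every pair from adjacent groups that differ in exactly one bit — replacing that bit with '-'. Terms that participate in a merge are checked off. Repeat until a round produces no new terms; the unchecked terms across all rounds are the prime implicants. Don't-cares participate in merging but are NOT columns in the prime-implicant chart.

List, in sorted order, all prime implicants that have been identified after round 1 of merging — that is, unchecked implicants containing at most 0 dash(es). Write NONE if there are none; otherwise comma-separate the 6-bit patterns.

001110, 101100, 111010

size-2^0 implicants → 000100(✓)  000101(✓)  000111(✓)  001000(✓)  001001(✓)  001110  010000(✓)  010101(✓)  011100(✓)  011101(✓)  100000(✓)  100010(✓)  100011(✓)  101001(✓)  101100  110000(✓)  111010
size-2^1 implicants → -01001  -10000  0-0101  0001-1  00010-  00100-  01-101  01110-  1-0000  1000-0  10001-
Unchecked terms (primes): -01001, -10000, 0-0101, 0001-1, 00010-, 00100-, 001110, 01-101, 01110-, 1-0000, 1000-0, 10001-, 101100, 111010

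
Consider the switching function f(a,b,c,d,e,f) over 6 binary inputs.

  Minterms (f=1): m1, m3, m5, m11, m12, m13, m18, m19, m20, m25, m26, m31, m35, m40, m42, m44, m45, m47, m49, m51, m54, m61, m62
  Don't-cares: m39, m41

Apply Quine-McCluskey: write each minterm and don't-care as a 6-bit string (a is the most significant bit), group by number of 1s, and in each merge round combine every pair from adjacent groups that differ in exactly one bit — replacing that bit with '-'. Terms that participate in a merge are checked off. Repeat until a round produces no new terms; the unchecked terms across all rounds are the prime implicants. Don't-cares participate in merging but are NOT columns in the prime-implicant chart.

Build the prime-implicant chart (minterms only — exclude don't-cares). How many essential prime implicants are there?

size-2^0 implicants → 000001(✓)  000011(✓)  000101(✓)  001011(✓)  001100(✓)  001101(✓)  010010(✓)  010011(✓)  010100  011001  011010(✓)  011111  100011(✓)  100111(✓)  101000(✓)  101001(✓)  101010(✓)  101100(✓)  101101(✓)  101111(✓)  110001(✓)  110011(✓)  110110(✓)  111101(✓)  111110(✓)
size-2^1 implicants → -00011(✓)  -01100(✓)  -01101(✓)  -10011(✓)  0-0011(✓)  00-011  00-101  000-01  0000-1  00110-(✓)  01-010  01001-  1-0011(✓)  1-1101  10-111  100-11  101-00(✓)  101-01(✓)  1010-0  10100-(✓)  1011-1  10110-(✓)  11-110  1100-1
size-2^2 implicants → --0011  -0110-  101-0-
Unchecked terms (primes): --0011, -0110-, 00-011, 00-101, 000-01, 0000-1, 01-010, 01001-, 010100, 011001, 011111, 1-1101, 10-111, 100-11, 101-0-, 1010-0, 1011-1, 11-110, 1100-1
Minterm coverage:
  m1 ⊆ 000-01,0000-1
  m3 ⊆ --0011,00-011,0000-1
  m5 ⊆ 00-101,000-01
  m11 ⊆ 00-011 [E]
  m12 ⊆ -0110- [E]
  m13 ⊆ -0110-,00-101
  m18 ⊆ 01-010,01001-
  m19 ⊆ --0011,01001-
  m20 ⊆ 010100 [E]
  m25 ⊆ 011001 [E]
  m26 ⊆ 01-010 [E]
  m31 ⊆ 011111 [E]
  m35 ⊆ --0011,100-11
  m40 ⊆ 101-0-,1010-0
  m42 ⊆ 1010-0 [E]
  m44 ⊆ -0110-,101-0-
  m45 ⊆ -0110-,1-1101,101-0-,1011-1
  m47 ⊆ 10-111,1011-1
  m49 ⊆ 1100-1 [E]
  m51 ⊆ --0011,1100-1
  m54 ⊆ 11-110 [E]
  m61 ⊆ 1-1101 [E]
  m62 ⊆ 11-110 [E]
E = {-0110-, 00-011, 01-010, 010100, 011001, 011111, 1-1101, 1010-0, 11-110, 1100-1}

10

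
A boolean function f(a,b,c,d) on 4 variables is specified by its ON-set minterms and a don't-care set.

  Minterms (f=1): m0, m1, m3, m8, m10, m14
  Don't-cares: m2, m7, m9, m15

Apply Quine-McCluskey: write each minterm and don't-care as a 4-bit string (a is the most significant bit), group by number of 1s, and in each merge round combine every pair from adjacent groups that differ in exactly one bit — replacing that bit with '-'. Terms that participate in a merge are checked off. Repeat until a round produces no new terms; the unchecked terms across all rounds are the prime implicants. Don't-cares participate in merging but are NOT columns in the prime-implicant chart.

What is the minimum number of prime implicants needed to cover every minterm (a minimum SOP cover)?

[col 0] 0000*, 0001*, 0010*, 0011*, 0111*, 1000*, 1001*, 1010*, 1110*, 1111*
[col 1] -000*, -001*, -010*, -111, 0-11, 00-0*, 00-1*, 000-*, 001-*, 1-10, 10-0*, 100-*, 111-
[col 2] -0-0, -00-, 00--
Prime implicants: -0-0, -00-, -111, 0-11, 00--, 1-10, 111-
PI chart (minterm → PIs covering it):
  0 | -0-0,-00-,00--
  1 | -00-,00--
  3 | 0-11,00--
  8 | -0-0,-00-
  10 | -0-0,1-10
  14 | 1-10,111-
(no essential prime implicants)
Petrick residual → -0-0, 00--, 1-10
Minimum SOP uses 3 PIs: b'd' + a'b' + acd'

3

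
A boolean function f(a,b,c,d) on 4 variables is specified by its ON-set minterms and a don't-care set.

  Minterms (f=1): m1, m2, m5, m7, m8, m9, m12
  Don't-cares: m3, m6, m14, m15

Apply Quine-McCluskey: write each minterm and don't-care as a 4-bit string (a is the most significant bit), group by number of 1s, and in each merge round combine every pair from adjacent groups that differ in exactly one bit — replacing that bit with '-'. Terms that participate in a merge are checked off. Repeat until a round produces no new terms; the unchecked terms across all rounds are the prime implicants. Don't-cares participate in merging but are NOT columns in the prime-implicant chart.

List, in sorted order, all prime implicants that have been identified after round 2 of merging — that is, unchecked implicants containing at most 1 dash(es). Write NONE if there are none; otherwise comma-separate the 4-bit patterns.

size-2^0 implicants → 0001(✓)  0010(✓)  0011(✓)  0101(✓)  0110(✓)  0111(✓)  1000(✓)  1001(✓)  1100(✓)  1110(✓)  1111(✓)
size-2^1 implicants → -001  -110(✓)  -111(✓)  0-01(✓)  0-10(✓)  0-11(✓)  00-1(✓)  001-(✓)  01-1(✓)  011-(✓)  1-00  100-  11-0  111-(✓)
size-2^2 implicants → -11-  0--1  0-1-
Unchecked terms (primes): -001, -11-, 0--1, 0-1-, 1-00, 100-, 11-0

-001, 1-00, 100-, 11-0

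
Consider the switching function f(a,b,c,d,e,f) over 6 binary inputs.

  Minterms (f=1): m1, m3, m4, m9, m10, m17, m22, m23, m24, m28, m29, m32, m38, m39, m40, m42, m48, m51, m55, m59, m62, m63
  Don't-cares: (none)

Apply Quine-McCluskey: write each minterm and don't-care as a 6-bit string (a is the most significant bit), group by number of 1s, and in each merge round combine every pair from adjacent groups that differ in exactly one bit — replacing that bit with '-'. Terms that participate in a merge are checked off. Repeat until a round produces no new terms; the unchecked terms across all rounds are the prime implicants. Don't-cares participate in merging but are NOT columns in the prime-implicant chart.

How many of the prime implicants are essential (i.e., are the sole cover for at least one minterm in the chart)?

size-2^0 implicants → 000001(✓)  000011(✓)  000100  001001(✓)  001010(✓)  010001(✓)  010110(✓)  010111(✓)  011000(✓)  011100(✓)  011101(✓)  100000(✓)  100110(✓)  100111(✓)  101000(✓)  101010(✓)  110000(✓)  110011(✓)  110111(✓)  111011(✓)  111110(✓)  111111(✓)
size-2^1 implicants → -01010  -10111  0-0001  00-001  0000-1  01011-  011-00  01110-  1-0000  1-0111  10-000  10011-  1010-0  11-011(✓)  11-111(✓)  110-11(✓)  111-11(✓)  11111-
size-2^2 implicants → 11--11
Unchecked terms (primes): -01010, -10111, 0-0001, 00-001, 0000-1, 000100, 01011-, 011-00, 01110-, 1-0000, 1-0111, 10-000, 10011-, 1010-0, 11--11, 11111-
Minterm coverage:
  m1 ⊆ 0-0001,00-001,0000-1
  m3 ⊆ 0000-1 [E]
  m4 ⊆ 000100 [E]
  m9 ⊆ 00-001 [E]
  m10 ⊆ -01010 [E]
  m17 ⊆ 0-0001 [E]
  m22 ⊆ 01011- [E]
  m23 ⊆ -10111,01011-
  m24 ⊆ 011-00 [E]
  m28 ⊆ 011-00,01110-
  m29 ⊆ 01110- [E]
  m32 ⊆ 1-0000,10-000
  m38 ⊆ 10011- [E]
  m39 ⊆ 1-0111,10011-
  m40 ⊆ 10-000,1010-0
  m42 ⊆ -01010,1010-0
  m48 ⊆ 1-0000 [E]
  m51 ⊆ 11--11 [E]
  m55 ⊆ -10111,1-0111,11--11
  m59 ⊆ 11--11 [E]
  m62 ⊆ 11111- [E]
  m63 ⊆ 11--11,11111-
E = {-01010, 0-0001, 00-001, 0000-1, 000100, 01011-, 011-00, 01110-, 1-0000, 10011-, 11--11, 11111-}

12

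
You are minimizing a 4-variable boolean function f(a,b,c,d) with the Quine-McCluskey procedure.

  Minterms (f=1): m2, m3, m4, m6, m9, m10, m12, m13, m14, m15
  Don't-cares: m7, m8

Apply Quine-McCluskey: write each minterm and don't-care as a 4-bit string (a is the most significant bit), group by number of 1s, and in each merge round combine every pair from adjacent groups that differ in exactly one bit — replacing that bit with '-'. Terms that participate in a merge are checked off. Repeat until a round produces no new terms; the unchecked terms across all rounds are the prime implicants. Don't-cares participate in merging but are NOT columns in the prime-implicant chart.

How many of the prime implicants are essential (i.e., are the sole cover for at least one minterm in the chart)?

[col 0] 0010*, 0011*, 0100*, 0110*, 0111*, 1000*, 1001*, 1010*, 1100*, 1101*, 1110*, 1111*
[col 1] -010*, -100*, -110*, -111*, 0-10*, 0-11*, 001-*, 01-0*, 011-*, 1-00*, 1-01*, 1-10*, 10-0*, 100-*, 11-0*, 11-1*, 110-*, 111-*
[col 2] --10, -1-0, -11-, 0-1-, 1--0, 1-0-, 11--
Prime implicants: --10, -1-0, -11-, 0-1-, 1--0, 1-0-, 11--
PI chart (minterm → PIs covering it):
  2 | --10,0-1-
  3 | 0-1-  (sole → essential)
  4 | -1-0  (sole → essential)
  6 | --10,-1-0,-11-,0-1-
  9 | 1-0-  (sole → essential)
  10 | --10,1--0
  12 | -1-0,1--0,1-0-,11--
  13 | 1-0-,11--
  14 | --10,-1-0,-11-,1--0,11--
  15 | -11-,11--
Essential prime implicants: -1-0, 0-1-, 1-0-

3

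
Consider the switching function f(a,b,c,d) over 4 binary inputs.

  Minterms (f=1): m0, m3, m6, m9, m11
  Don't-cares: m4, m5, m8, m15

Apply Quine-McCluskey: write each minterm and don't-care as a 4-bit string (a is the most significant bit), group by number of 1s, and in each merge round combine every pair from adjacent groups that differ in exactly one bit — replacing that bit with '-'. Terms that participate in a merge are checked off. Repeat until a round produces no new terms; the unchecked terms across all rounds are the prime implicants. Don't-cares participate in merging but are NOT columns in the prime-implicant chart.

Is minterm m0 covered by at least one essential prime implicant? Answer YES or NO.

NO

[col 0] 0000*, 0011*, 0100*, 0101*, 0110*, 1000*, 1001*, 1011*, 1111*
[col 1] -000, -011, 0-00, 01-0, 010-, 1-11, 10-1, 100-
Prime implicants: -000, -011, 0-00, 01-0, 010-, 1-11, 10-1, 100-
PI chart (minterm → PIs covering it):
  0 | -000,0-00
  3 | -011  (sole → essential)
  6 | 01-0  (sole → essential)
  9 | 10-1,100-
  11 | -011,1-11,10-1
Essential prime implicants: -011, 01-0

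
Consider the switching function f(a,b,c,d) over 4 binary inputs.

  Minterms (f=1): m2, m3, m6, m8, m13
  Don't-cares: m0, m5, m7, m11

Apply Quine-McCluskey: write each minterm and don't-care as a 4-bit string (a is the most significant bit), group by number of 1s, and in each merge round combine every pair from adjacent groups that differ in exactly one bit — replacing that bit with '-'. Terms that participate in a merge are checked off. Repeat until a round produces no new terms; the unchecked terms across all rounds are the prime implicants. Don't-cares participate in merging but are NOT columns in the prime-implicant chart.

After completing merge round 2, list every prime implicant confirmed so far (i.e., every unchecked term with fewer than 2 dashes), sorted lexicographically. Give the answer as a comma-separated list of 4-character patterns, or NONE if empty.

Round 0: 0000✓ 0010✓ 0011✓ 0101✓ 0110✓ 0111✓ 1000✓ 1011✓ 1101✓
Round 1: -000 -011 -101 0-10✓ 0-11✓ 00-0 001-✓ 01-1 011-✓
Round 2: 0-1-
PIs = {-000, -011, -101, 0-1-, 00-0, 01-1}

-000, -011, -101, 00-0, 01-1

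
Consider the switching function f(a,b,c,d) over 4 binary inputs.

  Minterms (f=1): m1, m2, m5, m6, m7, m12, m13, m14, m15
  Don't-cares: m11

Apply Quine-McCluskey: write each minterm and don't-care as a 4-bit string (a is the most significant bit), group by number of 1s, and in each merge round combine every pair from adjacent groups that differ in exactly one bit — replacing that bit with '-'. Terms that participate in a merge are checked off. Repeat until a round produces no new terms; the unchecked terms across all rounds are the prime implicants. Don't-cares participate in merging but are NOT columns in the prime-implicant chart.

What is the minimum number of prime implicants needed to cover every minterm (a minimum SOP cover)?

Round 0: 0001✓ 0010✓ 0101✓ 0110✓ 0111✓ 1011✓ 1100✓ 1101✓ 1110✓ 1111✓
Round 1: -101✓ -110✓ -111✓ 0-01 0-10 01-1✓ 011-✓ 1-11 11-0✓ 11-1✓ 110-✓ 111-✓
Round 2: -1-1 -11- 11--
PIs = {-1-1, -11-, 0-01, 0-10, 1-11, 11--}
Coverage chart:
  m1: 0-01 ←essential
  m2: 0-10 ←essential
  m5: -1-1,0-01
  m6: -11-,0-10
  m7: -1-1,-11-
  m12: 11-- ←essential
  m13: -1-1,11--
  m14: -11-,11--
  m15: -1-1,-11-,1-11,11--
Essential: 0-01, 0-10, 11--
Petrick residual → -1-1
Min cover (4 terms): bd + a'c'd + a'cd' + ab

4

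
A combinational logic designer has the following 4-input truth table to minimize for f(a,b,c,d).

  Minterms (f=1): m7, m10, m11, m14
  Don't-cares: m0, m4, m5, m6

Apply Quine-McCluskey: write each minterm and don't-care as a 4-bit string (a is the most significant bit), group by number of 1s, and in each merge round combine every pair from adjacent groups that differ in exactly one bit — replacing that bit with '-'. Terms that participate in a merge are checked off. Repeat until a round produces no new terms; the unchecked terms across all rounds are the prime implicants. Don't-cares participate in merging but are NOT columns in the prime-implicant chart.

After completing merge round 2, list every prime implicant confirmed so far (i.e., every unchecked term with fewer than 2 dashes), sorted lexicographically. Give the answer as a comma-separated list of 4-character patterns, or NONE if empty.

-110, 0-00, 1-10, 101-

Round 0: 0000✓ 0100✓ 0101✓ 0110✓ 0111✓ 1010✓ 1011✓ 1110✓
Round 1: -110 0-00 01-0✓ 01-1✓ 010-✓ 011-✓ 1-10 101-
Round 2: 01--
PIs = {-110, 0-00, 01--, 1-10, 101-}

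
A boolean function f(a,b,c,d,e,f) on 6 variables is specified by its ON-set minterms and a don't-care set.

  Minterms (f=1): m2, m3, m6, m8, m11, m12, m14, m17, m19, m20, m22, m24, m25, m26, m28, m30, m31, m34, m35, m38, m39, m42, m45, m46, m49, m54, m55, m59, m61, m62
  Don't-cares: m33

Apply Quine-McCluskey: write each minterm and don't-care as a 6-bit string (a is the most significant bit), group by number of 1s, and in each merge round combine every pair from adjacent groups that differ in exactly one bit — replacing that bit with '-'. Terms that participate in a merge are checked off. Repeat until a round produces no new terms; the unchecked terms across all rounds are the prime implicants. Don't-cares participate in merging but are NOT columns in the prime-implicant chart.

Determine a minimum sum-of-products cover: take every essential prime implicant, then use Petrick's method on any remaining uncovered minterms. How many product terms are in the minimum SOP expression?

[col 0] 000010*, 000011*, 000110*, 001000*, 001011*, 001100*, 001110*, 010001*, 010011*, 010100*, 010110*, 011000*, 011001*, 011010*, 011100*, 011110*, 011111*, 100001*, 100010*, 100011*, 100110*, 100111*, 101010*, 101101*, 101110*, 110001*, 110110*, 110111*, 111011, 111101*, 111110*
[col 1] -00010*, -00011*, -00110*, -01110*, -10001, -10110*, -11110*, 0-0011, 0-0110*, 0-1000*, 0-1100*, 0-1110*, 00-011, 00-110*, 000-10*, 00001-*, 001-00*, 0011-0*, 01-001, 01-100*, 01-110*, 0100-1, 0101-0*, 011-00*, 011-10*, 0110-0*, 01100-, 0111-0*, 01111-, 1-0001, 1-0110*, 1-0111*, 1-1101, 1-1110*, 10-010*, 10-110*, 100-10*, 100-11*, 1000-1, 10001-*, 10011-*, 101-10*, 11-110*, 11011-*
[col 2] --0110*, --1110*, -0-110*, -00-10, -0001-, -1-110*, 0--110*, 0-1-00, 0-11-0, 01-1-0, 011--0, 1--110*, 1-011-, 10--10, 100-1-
[col 3] ---110
Prime implicants: ---110, -00-10, -0001-, -10001, 0-0011, 0-1-00, 0-11-0, 00-011, 01-001, 01-1-0, 0100-1, 011--0, 01100-, 01111-, 1-0001, 1-011-, 1-1101, 10--10, 100-1-, 1000-1, 111011
PI chart (minterm → PIs covering it):
  2 | -00-10,-0001-
  3 | -0001-,0-0011,00-011
  6 | ---110,-00-10
  8 | 0-1-00  (sole → essential)
  11 | 00-011  (sole → essential)
  12 | 0-1-00,0-11-0
  14 | ---110,0-11-0
  17 | -10001,01-001,0100-1
  19 | 0-0011,0100-1
  20 | 01-1-0  (sole → essential)
  22 | ---110,01-1-0
  24 | 0-1-00,011--0,01100-
  25 | 01-001,01100-
  26 | 011--0  (sole → essential)
  28 | 0-1-00,0-11-0,01-1-0,011--0
  30 | ---110,0-11-0,01-1-0,011--0,01111-
  31 | 01111-  (sole → essential)
  34 | -00-10,-0001-,10--10,100-1-
  35 | -0001-,100-1-,1000-1
  38 | ---110,-00-10,1-011-,10--10,100-1-
  39 | 1-011-,100-1-
  42 | 10--10  (sole → essential)
  45 | 1-1101  (sole → essential)
  46 | ---110,10--10
  49 | -10001,1-0001
  54 | ---110,1-011-
  55 | 1-011-  (sole → essential)
  59 | 111011  (sole → essential)
  61 | 1-1101  (sole → essential)
  62 | ---110  (sole → essential)
Essential prime implicants: ---110, 0-1-00, 00-011, 01-1-0, 011--0, 01111-, 1-011-, 1-1101, 10--10, 111011
Petrick residual → -0001-, -10001, 0-0011, 01-001
Minimum SOP uses 14 PIs: def' + b'c'd'e + bc'd'e'f + a'c'd'ef + a'ce'f' + a'b'd'ef + a'bd'e'f + a'bdf' + a'bcf' + a'bcde + ac'de + acde'f + ab'ef' + abcd'ef

14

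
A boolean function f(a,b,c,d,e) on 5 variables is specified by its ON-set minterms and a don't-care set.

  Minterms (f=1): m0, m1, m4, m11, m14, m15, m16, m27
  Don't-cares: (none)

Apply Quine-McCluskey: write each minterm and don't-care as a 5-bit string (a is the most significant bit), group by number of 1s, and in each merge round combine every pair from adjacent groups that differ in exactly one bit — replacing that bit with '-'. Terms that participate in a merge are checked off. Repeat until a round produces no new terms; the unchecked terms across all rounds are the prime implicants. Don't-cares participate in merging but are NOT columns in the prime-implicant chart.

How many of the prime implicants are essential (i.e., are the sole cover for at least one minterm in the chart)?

5

Round 0: 00000✓ 00001✓ 00100✓ 01011✓ 01110✓ 01111✓ 10000✓ 11011✓
Round 1: -0000 -1011 00-00 0000- 01-11 0111-
PIs = {-0000, -1011, 00-00, 0000-, 01-11, 0111-}
Coverage chart:
  m0: -0000,00-00,0000-
  m1: 0000- ←essential
  m4: 00-00 ←essential
  m11: -1011,01-11
  m14: 0111- ←essential
  m15: 01-11,0111-
  m16: -0000 ←essential
  m27: -1011 ←essential
Essential: -0000, -1011, 00-00, 0000-, 0111-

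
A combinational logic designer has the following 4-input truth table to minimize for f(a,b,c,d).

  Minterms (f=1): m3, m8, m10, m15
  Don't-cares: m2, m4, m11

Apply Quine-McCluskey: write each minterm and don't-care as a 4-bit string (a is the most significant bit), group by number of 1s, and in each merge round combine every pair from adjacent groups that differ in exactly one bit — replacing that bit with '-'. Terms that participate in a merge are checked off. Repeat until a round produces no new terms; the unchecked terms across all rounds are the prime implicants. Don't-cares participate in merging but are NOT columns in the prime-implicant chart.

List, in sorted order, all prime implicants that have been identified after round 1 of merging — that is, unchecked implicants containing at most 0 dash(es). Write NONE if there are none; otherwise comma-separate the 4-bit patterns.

0100

[col 0] 0010*, 0011*, 0100, 1000*, 1010*, 1011*, 1111*
[col 1] -010*, -011*, 001-*, 1-11, 10-0, 101-*
[col 2] -01-
Prime implicants: -01-, 0100, 1-11, 10-0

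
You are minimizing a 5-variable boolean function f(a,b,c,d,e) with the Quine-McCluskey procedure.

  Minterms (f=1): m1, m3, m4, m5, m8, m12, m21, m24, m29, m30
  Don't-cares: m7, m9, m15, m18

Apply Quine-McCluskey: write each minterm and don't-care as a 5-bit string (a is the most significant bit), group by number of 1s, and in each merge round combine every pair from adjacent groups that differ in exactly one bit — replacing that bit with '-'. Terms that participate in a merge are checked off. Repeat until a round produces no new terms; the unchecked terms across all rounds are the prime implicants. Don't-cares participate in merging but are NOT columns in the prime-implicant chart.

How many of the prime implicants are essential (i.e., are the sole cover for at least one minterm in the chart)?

4

[col 0] 00001*, 00011*, 00100*, 00101*, 00111*, 01000*, 01001*, 01100*, 01111*, 10010, 10101*, 11000*, 11101*, 11110
[col 1] -0101, -1000, 0-001, 0-100, 0-111, 00-01*, 00-11*, 000-1*, 001-1*, 0010-, 01-00, 0100-, 1-101
[col 2] 00--1
Prime implicants: -0101, -1000, 0-001, 0-100, 0-111, 00--1, 0010-, 01-00, 0100-, 1-101, 10010, 11110
PI chart (minterm → PIs covering it):
  1 | 0-001,00--1
  3 | 00--1  (sole → essential)
  4 | 0-100,0010-
  5 | -0101,00--1,0010-
  8 | -1000,01-00,0100-
  12 | 0-100,01-00
  21 | -0101,1-101
  24 | -1000  (sole → essential)
  29 | 1-101  (sole → essential)
  30 | 11110  (sole → essential)
Essential prime implicants: -1000, 00--1, 1-101, 11110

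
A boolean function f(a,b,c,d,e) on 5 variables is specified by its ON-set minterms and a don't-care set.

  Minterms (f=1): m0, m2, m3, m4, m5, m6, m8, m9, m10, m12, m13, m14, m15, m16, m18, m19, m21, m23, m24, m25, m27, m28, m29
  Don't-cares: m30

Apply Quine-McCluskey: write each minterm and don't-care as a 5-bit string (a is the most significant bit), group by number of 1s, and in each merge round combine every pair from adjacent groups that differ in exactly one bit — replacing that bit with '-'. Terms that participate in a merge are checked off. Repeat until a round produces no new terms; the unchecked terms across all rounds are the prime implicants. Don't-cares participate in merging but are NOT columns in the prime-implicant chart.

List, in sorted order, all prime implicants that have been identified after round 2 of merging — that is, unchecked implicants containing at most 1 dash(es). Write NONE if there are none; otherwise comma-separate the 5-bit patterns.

[col 0] 00000*, 00010*, 00011*, 00100*, 00101*, 00110*, 01000*, 01001*, 01010*, 01100*, 01101*, 01110*, 01111*, 10000*, 10010*, 10011*, 10101*, 10111*, 11000*, 11001*, 11011*, 11100*, 11101*, 11110*
[col 1] -0000*, -0010*, -0011*, -0101*, -1000*, -1001*, -1100*, -1101*, -1110*, 0-000*, 0-010*, 0-100*, 0-101*, 0-110*, 00-00*, 00-10*, 000-0*, 0001-*, 001-0*, 0010-*, 01-00*, 01-01*, 01-10*, 010-0*, 0100-*, 011-0*, 011-1*, 0110-*, 0111-*, 1-000*, 1-011, 1-101*, 10-11, 100-0*, 1001-*, 101-1, 11-00*, 11-01*, 110-1, 1100-*, 111-0*, 1110-*
[col 2] --000, --101, -00-0, -001-, -1-00*, -1-01*, -100-*, -11-0, -110-*, 0--00*, 0--10*, 0-0-0*, 0-1-0*, 0-10-, 00--0*, 01--0*, 01-0-*, 011--, 11-0-*
[col 3] -1-0-, 0---0
Prime implicants: --000, --101, -00-0, -001-, -1-0-, -11-0, 0---0, 0-10-, 011--, 1-011, 10-11, 101-1, 110-1

1-011, 10-11, 101-1, 110-1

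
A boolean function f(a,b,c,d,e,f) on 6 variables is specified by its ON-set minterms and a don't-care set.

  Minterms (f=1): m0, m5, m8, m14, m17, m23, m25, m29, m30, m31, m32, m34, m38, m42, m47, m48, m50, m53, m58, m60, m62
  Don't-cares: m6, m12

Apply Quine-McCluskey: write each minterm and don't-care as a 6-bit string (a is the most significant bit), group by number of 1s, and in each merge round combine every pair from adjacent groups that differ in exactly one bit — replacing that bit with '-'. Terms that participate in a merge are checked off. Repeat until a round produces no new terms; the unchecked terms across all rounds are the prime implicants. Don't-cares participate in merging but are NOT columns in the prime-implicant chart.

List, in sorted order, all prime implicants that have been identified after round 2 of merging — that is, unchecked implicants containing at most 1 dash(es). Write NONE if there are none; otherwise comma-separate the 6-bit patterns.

Round 0: 000000✓ 000101 000110✓ 001000✓ 001100✓ 001110✓ 010001✓ 010111✓ 011001✓ 011101✓ 011110✓ 011111✓ 100000✓ 100010✓ 100110✓ 101010✓ 101111 110000✓ 110010✓ 110101 111010✓ 111100✓ 111110✓
Round 1: -00000 -00110 -11110 0-1110 00-000 00-110 001-00 0011-0 01-001 01-111 011-01 0111-1 01111- 1-0000✓ 1-0010✓ 1-1010✓ 10-010✓ 100-10 1000-0✓ 11-010✓ 1100-0✓ 111-10 1111-0
Round 2: 1--010 1-00-0
PIs = {-00000, -00110, -11110, 0-1110, 00-000, 00-110, 000101, 001-00, 0011-0, 01-001, 01-111, 011-01, 0111-1, 01111-, 1--010, 1-00-0, 100-10, 101111, 110101, 111-10, 1111-0}

-00000, -00110, -11110, 0-1110, 00-000, 00-110, 000101, 001-00, 0011-0, 01-001, 01-111, 011-01, 0111-1, 01111-, 100-10, 101111, 110101, 111-10, 1111-0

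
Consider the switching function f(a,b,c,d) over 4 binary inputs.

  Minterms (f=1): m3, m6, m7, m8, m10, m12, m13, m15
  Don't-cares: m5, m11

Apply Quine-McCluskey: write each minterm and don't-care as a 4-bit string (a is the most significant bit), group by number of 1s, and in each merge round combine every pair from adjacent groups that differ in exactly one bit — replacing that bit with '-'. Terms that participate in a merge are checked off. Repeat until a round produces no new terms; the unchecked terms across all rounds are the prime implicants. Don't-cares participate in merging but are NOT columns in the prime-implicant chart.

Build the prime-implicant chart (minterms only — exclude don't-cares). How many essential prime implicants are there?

[col 0] 0011*, 0101*, 0110*, 0111*, 1000*, 1010*, 1011*, 1100*, 1101*, 1111*
[col 1] -011*, -101*, -111*, 0-11*, 01-1*, 011-, 1-00, 1-11*, 10-0, 101-, 11-1*, 110-
[col 2] --11, -1-1
Prime implicants: --11, -1-1, 011-, 1-00, 10-0, 101-, 110-
PI chart (minterm → PIs covering it):
  3 | --11  (sole → essential)
  6 | 011-  (sole → essential)
  7 | --11,-1-1,011-
  8 | 1-00,10-0
  10 | 10-0,101-
  12 | 1-00,110-
  13 | -1-1,110-
  15 | --11,-1-1
Essential prime implicants: --11, 011-

2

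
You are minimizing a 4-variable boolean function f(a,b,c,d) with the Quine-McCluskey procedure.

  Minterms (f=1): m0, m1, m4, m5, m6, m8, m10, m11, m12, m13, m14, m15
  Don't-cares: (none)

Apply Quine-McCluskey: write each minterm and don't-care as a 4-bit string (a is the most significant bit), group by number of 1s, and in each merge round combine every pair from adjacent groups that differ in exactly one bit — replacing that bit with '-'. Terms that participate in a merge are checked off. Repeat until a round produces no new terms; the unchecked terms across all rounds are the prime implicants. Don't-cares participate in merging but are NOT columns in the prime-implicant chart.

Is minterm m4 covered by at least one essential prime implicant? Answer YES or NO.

YES

[col 0] 0000*, 0001*, 0100*, 0101*, 0110*, 1000*, 1010*, 1011*, 1100*, 1101*, 1110*, 1111*
[col 1] -000*, -100*, -101*, -110*, 0-00*, 0-01*, 000-*, 01-0*, 010-*, 1-00*, 1-10*, 1-11*, 10-0*, 101-*, 11-0*, 11-1*, 110-*, 111-*
[col 2] --00, -1-0, -10-, 0-0-, 1--0, 1-1-, 11--
Prime implicants: --00, -1-0, -10-, 0-0-, 1--0, 1-1-, 11--
PI chart (minterm → PIs covering it):
  0 | --00,0-0-
  1 | 0-0-  (sole → essential)
  4 | --00,-1-0,-10-,0-0-
  5 | -10-,0-0-
  6 | -1-0  (sole → essential)
  8 | --00,1--0
  10 | 1--0,1-1-
  11 | 1-1-  (sole → essential)
  12 | --00,-1-0,-10-,1--0,11--
  13 | -10-,11--
  14 | -1-0,1--0,1-1-,11--
  15 | 1-1-,11--
Essential prime implicants: -1-0, 0-0-, 1-1-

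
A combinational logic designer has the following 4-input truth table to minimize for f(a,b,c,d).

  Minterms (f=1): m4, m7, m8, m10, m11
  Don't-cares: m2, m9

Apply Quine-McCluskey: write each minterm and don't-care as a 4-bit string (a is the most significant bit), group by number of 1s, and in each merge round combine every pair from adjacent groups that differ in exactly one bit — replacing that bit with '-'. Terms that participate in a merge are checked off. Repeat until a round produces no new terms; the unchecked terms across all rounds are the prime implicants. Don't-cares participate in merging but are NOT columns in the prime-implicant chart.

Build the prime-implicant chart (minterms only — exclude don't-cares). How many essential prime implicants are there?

3

Round 0: 0010✓ 0100 0111 1000✓ 1001✓ 1010✓ 1011✓
Round 1: -010 10-0✓ 10-1✓ 100-✓ 101-✓
Round 2: 10--
PIs = {-010, 0100, 0111, 10--}
Coverage chart:
  m4: 0100 ←essential
  m7: 0111 ←essential
  m8: 10-- ←essential
  m10: -010,10--
  m11: 10-- ←essential
Essential: 0100, 0111, 10--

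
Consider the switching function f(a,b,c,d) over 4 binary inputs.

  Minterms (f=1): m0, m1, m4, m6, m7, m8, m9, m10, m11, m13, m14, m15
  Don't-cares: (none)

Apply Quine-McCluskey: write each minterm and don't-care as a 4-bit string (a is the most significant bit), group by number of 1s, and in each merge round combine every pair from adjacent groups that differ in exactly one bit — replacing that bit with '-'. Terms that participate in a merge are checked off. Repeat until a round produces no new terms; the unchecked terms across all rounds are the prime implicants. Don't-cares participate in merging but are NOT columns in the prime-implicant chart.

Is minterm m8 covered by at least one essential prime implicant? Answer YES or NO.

YES

Round 0: 0000✓ 0001✓ 0100✓ 0110✓ 0111✓ 1000✓ 1001✓ 1010✓ 1011✓ 1101✓ 1110✓ 1111✓
Round 1: -000✓ -001✓ -110✓ -111✓ 0-00 000-✓ 01-0 011-✓ 1-01✓ 1-10✓ 1-11✓ 10-0✓ 10-1✓ 100-✓ 101-✓ 11-1✓ 111-✓
Round 2: -00- -11- 1--1 1-1- 10--
PIs = {-00-, -11-, 0-00, 01-0, 1--1, 1-1-, 10--}
Coverage chart:
  m0: -00-,0-00
  m1: -00- ←essential
  m4: 0-00,01-0
  m6: -11-,01-0
  m7: -11- ←essential
  m8: -00-,10--
  m9: -00-,1--1,10--
  m10: 1-1-,10--
  m11: 1--1,1-1-,10--
  m13: 1--1 ←essential
  m14: -11-,1-1-
  m15: -11-,1--1,1-1-
Essential: -00-, -11-, 1--1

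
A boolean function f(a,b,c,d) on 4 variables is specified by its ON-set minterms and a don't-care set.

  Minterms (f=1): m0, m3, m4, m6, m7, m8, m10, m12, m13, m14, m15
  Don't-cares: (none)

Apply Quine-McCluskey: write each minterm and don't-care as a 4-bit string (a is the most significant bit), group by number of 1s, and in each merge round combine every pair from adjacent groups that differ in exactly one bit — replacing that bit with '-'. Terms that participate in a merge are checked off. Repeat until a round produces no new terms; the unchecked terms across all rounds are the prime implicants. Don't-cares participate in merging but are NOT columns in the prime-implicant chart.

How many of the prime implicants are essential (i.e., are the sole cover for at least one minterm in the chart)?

4

[col 0] 0000*, 0011*, 0100*, 0110*, 0111*, 1000*, 1010*, 1100*, 1101*, 1110*, 1111*
[col 1] -000*, -100*, -110*, -111*, 0-00*, 0-11, 01-0*, 011-*, 1-00*, 1-10*, 10-0*, 11-0*, 11-1*, 110-*, 111-*
[col 2] --00, -1-0, -11-, 1--0, 11--
Prime implicants: --00, -1-0, -11-, 0-11, 1--0, 11--
PI chart (minterm → PIs covering it):
  0 | --00  (sole → essential)
  3 | 0-11  (sole → essential)
  4 | --00,-1-0
  6 | -1-0,-11-
  7 | -11-,0-11
  8 | --00,1--0
  10 | 1--0  (sole → essential)
  12 | --00,-1-0,1--0,11--
  13 | 11--  (sole → essential)
  14 | -1-0,-11-,1--0,11--
  15 | -11-,11--
Essential prime implicants: --00, 0-11, 1--0, 11--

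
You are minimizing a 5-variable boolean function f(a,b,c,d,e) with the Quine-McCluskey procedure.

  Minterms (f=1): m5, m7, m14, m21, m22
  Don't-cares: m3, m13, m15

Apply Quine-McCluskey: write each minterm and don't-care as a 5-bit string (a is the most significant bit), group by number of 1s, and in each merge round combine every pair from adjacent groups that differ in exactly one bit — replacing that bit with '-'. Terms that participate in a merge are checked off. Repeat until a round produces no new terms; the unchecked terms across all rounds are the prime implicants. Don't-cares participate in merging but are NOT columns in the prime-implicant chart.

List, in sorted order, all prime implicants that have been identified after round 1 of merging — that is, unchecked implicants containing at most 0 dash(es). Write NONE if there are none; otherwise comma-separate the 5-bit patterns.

size-2^0 implicants → 00011(✓)  00101(✓)  00111(✓)  01101(✓)  01110(✓)  01111(✓)  10101(✓)  10110
size-2^1 implicants → -0101  0-101(✓)  0-111(✓)  00-11  001-1(✓)  011-1(✓)  0111-
size-2^2 implicants → 0-1-1
Unchecked terms (primes): -0101, 0-1-1, 00-11, 0111-, 10110

10110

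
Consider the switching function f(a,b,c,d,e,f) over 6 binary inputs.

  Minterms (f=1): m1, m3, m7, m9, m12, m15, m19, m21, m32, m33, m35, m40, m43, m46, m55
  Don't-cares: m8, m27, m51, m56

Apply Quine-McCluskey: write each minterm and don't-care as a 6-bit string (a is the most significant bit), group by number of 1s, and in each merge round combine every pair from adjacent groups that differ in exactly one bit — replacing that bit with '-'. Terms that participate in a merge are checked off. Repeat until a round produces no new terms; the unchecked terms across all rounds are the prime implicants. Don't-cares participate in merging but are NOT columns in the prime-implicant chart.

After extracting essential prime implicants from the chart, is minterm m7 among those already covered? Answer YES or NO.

YES

Round 0: 000001✓ 000011✓ 000111✓ 001000✓ 001001✓ 001100✓ 001111✓ 010011✓ 010101 011011✓ 100000✓ 100001✓ 100011✓ 101000✓ 101011✓ 101110 110011✓ 110111✓ 111000✓
Round 1: -00001✓ -00011✓ -01000 -10011✓ 0-0011✓ 00-001 00-111 000-11 0000-1✓ 001-00 00100- 01-011 1-0011✓ 1-1000 10-000 10-011 1000-1✓ 10000- 110-11
Round 2: --0011 -000-1
PIs = {--0011, -000-1, -01000, 00-001, 00-111, 000-11, 001-00, 00100-, 01-011, 010101, 1-1000, 10-000, 10-011, 10000-, 101110, 110-11}
Coverage chart:
  m1: -000-1,00-001
  m3: --0011,-000-1,000-11
  m7: 00-111,000-11
  m9: 00-001,00100-
  m12: 001-00 ←essential
  m15: 00-111 ←essential
  m19: --0011,01-011
  m21: 010101 ←essential
  m32: 10-000,10000-
  m33: -000-1,10000-
  m35: --0011,-000-1,10-011
  m40: -01000,1-1000,10-000
  m43: 10-011 ←essential
  m46: 101110 ←essential
  m55: 110-11 ←essential
Essential: 00-111, 001-00, 010101, 10-011, 101110, 110-11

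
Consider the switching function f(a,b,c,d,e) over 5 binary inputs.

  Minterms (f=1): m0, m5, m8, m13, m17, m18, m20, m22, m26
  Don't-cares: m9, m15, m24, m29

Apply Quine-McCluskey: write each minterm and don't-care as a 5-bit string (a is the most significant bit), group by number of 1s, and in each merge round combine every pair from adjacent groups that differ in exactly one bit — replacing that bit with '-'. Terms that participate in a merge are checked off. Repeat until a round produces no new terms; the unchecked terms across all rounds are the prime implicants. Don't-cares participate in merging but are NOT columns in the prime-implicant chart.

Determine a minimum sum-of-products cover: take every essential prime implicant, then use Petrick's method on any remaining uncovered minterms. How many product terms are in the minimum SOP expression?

Round 0: 00000✓ 00101✓ 01000✓ 01001✓ 01101✓ 01111✓ 10001 10010✓ 10100✓ 10110✓ 11000✓ 11010✓ 11101✓
Round 1: -1000 -1101 0-000 0-101 01-01 0100- 011-1 1-010 10-10 101-0 110-0
PIs = {-1000, -1101, 0-000, 0-101, 01-01, 0100-, 011-1, 1-010, 10-10, 10001, 101-0, 110-0}
Coverage chart:
  m0: 0-000 ←essential
  m5: 0-101 ←essential
  m8: -1000,0-000,0100-
  m13: -1101,0-101,01-01,011-1
  m17: 10001 ←essential
  m18: 1-010,10-10
  m20: 101-0 ←essential
  m22: 10-10,101-0
  m26: 1-010,110-0
Essential: 0-000, 0-101, 10001, 101-0
Petrick residual → 1-010
Min cover (5 terms): a'c'd'e' + a'cd'e + ac'de' + ab'c'd'e + ab'ce'

5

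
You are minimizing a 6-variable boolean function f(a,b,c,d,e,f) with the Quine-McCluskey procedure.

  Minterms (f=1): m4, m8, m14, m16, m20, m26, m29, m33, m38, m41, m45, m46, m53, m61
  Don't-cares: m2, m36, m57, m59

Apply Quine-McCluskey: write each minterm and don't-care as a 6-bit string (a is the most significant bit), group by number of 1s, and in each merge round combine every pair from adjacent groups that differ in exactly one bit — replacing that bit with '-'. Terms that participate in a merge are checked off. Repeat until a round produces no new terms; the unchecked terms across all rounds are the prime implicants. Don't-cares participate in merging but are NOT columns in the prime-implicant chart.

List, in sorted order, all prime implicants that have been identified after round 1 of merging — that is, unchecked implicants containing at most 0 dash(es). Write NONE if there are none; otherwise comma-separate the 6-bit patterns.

size-2^0 implicants → 000010  000100(✓)  001000  001110(✓)  010000(✓)  010100(✓)  011010  011101(✓)  100001(✓)  100100(✓)  100110(✓)  101001(✓)  101101(✓)  101110(✓)  110101(✓)  111001(✓)  111011(✓)  111101(✓)
size-2^1 implicants → -00100  -01110  -11101  0-0100  010-00  1-1001(✓)  1-1101(✓)  10-001  10-110  1001-0  101-01(✓)  11-101  111-01(✓)  1110-1
size-2^2 implicants → 1-1-01
Unchecked terms (primes): -00100, -01110, -11101, 0-0100, 000010, 001000, 010-00, 011010, 1-1-01, 10-001, 10-110, 1001-0, 11-101, 1110-1

000010, 001000, 011010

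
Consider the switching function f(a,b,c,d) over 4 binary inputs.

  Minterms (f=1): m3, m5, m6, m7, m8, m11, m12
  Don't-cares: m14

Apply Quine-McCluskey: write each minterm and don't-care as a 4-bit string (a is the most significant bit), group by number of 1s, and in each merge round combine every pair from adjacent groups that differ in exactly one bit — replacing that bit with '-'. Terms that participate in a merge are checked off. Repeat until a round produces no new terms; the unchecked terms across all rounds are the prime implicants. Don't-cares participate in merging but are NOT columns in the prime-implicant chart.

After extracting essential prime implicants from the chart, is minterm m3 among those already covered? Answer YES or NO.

YES

size-2^0 implicants → 0011(✓)  0101(✓)  0110(✓)  0111(✓)  1000(✓)  1011(✓)  1100(✓)  1110(✓)
size-2^1 implicants → -011  -110  0-11  01-1  011-  1-00  11-0
Unchecked terms (primes): -011, -110, 0-11, 01-1, 011-, 1-00, 11-0
Minterm coverage:
  m3 ⊆ -011,0-11
  m5 ⊆ 01-1 [E]
  m6 ⊆ -110,011-
  m7 ⊆ 0-11,01-1,011-
  m8 ⊆ 1-00 [E]
  m11 ⊆ -011 [E]
  m12 ⊆ 1-00,11-0
E = {-011, 01-1, 1-00}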